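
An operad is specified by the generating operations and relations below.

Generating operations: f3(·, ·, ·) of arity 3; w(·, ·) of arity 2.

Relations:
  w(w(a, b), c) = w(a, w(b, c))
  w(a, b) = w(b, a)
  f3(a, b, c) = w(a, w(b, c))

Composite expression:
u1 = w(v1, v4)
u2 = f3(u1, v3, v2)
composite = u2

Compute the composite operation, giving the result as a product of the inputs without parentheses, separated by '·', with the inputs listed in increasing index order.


Any arrangement under f3 is one operation, so sort the v-inputs.
w(v1, v4) collapses to v1 · v4
f3(w(v1, v4), v3, v2) collapses to v1 · v4 · v3 · v2
the factors in increasing index order: v1 · v2 · v3 · v4

v1 · v2 · v3 · v4


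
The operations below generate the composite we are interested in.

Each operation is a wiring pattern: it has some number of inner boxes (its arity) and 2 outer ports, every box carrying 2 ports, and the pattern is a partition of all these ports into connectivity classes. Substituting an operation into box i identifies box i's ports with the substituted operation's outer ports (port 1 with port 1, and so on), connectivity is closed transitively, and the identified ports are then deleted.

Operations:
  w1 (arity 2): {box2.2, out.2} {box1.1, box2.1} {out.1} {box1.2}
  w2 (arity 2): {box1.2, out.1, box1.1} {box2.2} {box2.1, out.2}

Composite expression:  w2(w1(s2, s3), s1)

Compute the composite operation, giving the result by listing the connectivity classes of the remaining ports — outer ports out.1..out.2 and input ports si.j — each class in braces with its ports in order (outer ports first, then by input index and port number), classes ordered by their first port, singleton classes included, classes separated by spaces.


{out.1, s3.2} {out.2, s1.1} {s1.2} {s2.1, s3.1} {s2.2}

After gluing at w2, chains via deleted ports link the s-ports.
composing w1 on (s2, s3), with out.j its own outer ports: {out.1} {out.2, s3.2} {s2.1, s3.1} {s2.2}
composing w2 on (s2, s3, s1), with out.j its own outer ports: {out.1, s3.2} {out.2, s1.1} {s1.2} {s2.1, s3.1} {s2.2}


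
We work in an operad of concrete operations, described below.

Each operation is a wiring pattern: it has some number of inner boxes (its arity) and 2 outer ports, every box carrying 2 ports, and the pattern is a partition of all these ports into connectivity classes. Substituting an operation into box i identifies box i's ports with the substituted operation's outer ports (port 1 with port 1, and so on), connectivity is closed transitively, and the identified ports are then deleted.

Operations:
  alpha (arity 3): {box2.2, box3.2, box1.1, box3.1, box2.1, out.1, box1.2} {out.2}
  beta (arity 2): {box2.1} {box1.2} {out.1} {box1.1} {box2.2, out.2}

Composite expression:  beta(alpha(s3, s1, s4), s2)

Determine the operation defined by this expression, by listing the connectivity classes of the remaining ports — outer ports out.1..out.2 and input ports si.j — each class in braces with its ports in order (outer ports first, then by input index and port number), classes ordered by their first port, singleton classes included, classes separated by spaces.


{out.1} {out.2, s2.2} {s1.1, s1.2, s3.1, s3.2, s4.1, s4.2} {s2.1}

Treat the ports identified at beta as solder joints: merge, then drop.
alpha over (s3, s1, s4) gives {out.1, s1.1, s1.2, s3.1, s3.2, s4.1, s4.2} {out.2}, out.j being that stage's outer ports
beta over (s3, s1, s4, s2) gives {out.1} {out.2, s2.2} {s1.1, s1.2, s3.1, s3.2, s4.1, s4.2} {s2.1}, out.j being that stage's outer ports


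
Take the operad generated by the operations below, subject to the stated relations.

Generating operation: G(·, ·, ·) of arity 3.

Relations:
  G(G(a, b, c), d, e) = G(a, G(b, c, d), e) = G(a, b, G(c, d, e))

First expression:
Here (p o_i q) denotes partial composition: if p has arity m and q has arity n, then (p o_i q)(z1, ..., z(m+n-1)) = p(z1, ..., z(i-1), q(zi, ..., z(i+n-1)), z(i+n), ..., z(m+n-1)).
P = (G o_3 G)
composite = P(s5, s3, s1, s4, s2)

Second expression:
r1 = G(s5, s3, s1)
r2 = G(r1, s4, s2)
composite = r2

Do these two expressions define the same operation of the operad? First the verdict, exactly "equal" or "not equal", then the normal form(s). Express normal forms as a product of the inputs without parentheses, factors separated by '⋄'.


equal: each reduces to s5 ⋄ s3 ⋄ s1 ⋄ s4 ⋄ s2

The first expression, normalized: s5 ⋄ s3 ⋄ s1 ⋄ s4 ⋄ s2
The second expression, normalized: s5 ⋄ s3 ⋄ s1 ⋄ s4 ⋄ s2
Same normal form: equal.


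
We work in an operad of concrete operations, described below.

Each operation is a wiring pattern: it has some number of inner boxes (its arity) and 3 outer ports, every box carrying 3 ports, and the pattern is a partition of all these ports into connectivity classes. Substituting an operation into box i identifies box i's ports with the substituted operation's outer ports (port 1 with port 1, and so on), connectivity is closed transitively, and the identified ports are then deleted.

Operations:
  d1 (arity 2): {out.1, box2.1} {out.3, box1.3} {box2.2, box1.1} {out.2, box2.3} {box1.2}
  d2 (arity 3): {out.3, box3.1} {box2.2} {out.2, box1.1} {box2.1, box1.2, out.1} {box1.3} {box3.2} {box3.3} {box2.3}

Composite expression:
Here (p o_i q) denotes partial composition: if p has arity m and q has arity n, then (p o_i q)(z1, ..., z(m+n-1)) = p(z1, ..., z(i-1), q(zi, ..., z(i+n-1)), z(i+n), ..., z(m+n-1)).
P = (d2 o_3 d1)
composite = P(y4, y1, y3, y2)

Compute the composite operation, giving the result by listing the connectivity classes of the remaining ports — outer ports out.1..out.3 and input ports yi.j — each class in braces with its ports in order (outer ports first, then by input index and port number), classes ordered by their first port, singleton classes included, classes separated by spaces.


Two ports join when wires chain via d2-identified ports.
after d1, the pattern on (y3, y2) reads {out.1, y2.1} {out.2, y2.3} {out.3, y3.3} {y2.2, y3.1} {y3.2} (out.j = its outer ports)
after d2, the pattern on (y4, y1, y3, y2) reads {out.1, y1.1, y4.2} {out.2, y4.1} {out.3, y2.1} {y1.2} {y1.3} {y2.2, y3.1} {y2.3} {y3.2} {y3.3} {y4.3} (out.j = its outer ports)

{out.1, y1.1, y4.2} {out.2, y4.1} {out.3, y2.1} {y1.2} {y1.3} {y2.2, y3.1} {y2.3} {y3.2} {y3.3} {y4.3}


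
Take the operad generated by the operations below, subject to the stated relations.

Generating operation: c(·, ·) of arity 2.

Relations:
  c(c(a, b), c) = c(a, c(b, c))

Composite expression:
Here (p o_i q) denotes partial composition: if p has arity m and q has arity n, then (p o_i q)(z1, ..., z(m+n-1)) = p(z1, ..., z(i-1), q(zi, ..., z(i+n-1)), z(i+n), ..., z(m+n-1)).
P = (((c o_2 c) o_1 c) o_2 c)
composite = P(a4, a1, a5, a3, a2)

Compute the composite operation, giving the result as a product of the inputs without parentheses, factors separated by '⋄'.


a4 ⋄ a1 ⋄ a5 ⋄ a3 ⋄ a2

Key point: c is associative — brackets drop, the a-order remains.
c(a1, a5) linearizes to a1 ⋄ a5
c(a4, c(a1, a5)) linearizes to a4 ⋄ a1 ⋄ a5
c(a3, a2) linearizes to a3 ⋄ a2
c(c(a4, c(a1, a5)), c(a3, a2)) linearizes to a4 ⋄ a1 ⋄ a5 ⋄ a3 ⋄ a2


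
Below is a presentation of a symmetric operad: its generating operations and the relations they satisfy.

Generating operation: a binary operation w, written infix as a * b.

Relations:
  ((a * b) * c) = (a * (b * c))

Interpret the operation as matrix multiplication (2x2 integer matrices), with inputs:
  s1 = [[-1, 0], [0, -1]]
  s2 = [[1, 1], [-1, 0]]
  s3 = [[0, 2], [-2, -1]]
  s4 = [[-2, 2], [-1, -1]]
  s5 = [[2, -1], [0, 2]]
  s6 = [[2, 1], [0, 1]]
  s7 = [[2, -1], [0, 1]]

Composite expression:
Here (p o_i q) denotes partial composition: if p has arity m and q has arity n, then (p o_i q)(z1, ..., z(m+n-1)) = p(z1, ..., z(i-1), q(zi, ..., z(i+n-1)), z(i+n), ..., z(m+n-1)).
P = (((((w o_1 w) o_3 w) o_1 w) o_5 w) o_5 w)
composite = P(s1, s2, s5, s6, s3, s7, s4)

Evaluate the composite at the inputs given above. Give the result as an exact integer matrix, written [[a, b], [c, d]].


(s1 * s2) = [[-1, -1], [1, 0]]
((s1 * s2) * s5) = [[-2, -1], [2, -1]]
(s3 * s7) = [[0, 2], [-4, 1]]
((s3 * s7) * s4) = [[-2, -2], [7, -9]]
(s6 * ((s3 * s7) * s4)) = [[3, -13], [7, -9]]
(((s1 * s2) * s5) * (s6 * ((s3 * s7) * s4))) = [[-13, 35], [-1, -17]]

[[-13, 35], [-1, -17]]


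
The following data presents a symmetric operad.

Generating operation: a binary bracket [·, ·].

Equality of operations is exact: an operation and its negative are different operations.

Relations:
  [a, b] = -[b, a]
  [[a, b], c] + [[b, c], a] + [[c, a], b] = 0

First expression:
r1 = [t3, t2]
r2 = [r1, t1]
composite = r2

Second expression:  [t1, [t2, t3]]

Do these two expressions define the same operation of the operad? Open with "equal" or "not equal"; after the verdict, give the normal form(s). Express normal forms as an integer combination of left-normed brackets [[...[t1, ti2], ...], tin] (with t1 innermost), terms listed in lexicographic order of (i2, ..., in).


equal: each reduces to [[t1, t2], t3] - [[t1, t3], t2]

Normal form of the first expression: [[t1, t2], t3] - [[t1, t3], t2]
Normal form of the second expression: [[t1, t2], t3] - [[t1, t3], t2]
Both agree, so they are equal.


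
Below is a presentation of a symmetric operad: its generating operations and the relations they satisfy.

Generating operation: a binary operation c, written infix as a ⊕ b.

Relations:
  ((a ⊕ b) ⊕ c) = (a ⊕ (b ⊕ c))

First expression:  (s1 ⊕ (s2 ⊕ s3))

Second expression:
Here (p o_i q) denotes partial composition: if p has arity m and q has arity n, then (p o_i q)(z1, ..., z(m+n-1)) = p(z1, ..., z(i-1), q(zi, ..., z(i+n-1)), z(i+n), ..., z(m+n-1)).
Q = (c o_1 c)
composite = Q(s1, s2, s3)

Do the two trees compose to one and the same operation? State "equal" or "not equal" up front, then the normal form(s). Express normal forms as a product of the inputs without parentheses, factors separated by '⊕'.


equal: each reduces to s1 ⊕ s2 ⊕ s3


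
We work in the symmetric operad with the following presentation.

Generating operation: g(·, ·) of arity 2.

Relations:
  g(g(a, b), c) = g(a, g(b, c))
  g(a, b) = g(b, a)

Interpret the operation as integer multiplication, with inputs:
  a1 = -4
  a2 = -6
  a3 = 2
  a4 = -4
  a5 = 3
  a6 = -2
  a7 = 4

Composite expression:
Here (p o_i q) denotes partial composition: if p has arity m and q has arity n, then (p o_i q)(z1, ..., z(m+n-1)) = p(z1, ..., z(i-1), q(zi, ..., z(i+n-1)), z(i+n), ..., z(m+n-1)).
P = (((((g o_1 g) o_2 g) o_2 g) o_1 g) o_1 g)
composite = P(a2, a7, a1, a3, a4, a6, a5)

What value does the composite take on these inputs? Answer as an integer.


g(a2, a7) = -24
g(g(a2, a7), a1) = 96
g(a3, a4) = -8
g(g(a3, a4), a6) = 16
g(g(g(a2, a7), a1), g(g(a3, a4), a6)) = 1536
g(g(g(g(a2, a7), a1), g(g(a3, a4), a6)), a5) = 4608

4608


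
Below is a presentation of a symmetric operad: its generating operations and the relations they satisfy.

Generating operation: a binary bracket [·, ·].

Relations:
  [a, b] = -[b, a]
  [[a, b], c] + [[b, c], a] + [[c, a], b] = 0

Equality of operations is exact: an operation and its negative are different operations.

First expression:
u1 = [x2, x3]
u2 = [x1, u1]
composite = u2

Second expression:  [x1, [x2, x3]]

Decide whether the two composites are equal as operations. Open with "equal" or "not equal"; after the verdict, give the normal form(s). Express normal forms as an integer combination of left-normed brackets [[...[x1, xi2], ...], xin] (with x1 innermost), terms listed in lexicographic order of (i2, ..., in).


equal; the common form is [[x1, x2], x3] - [[x1, x3], x2]

In normal form, the first expression is [[x1, x2], x3] - [[x1, x3], x2]
In normal form, the second expression is [[x1, x2], x3] - [[x1, x3], x2]
Both agree, so they are equal.


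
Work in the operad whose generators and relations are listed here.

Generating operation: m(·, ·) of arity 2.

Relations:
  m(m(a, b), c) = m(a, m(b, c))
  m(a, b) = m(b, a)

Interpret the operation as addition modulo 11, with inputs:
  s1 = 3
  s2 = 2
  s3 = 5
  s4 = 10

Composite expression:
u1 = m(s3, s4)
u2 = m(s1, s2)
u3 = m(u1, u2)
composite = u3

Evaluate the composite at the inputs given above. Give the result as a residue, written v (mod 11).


9 (mod 11)

m(s3, s4) = 4
m(s1, s2) = 5
m(m(s3, s4), m(s1, s2)) = 9


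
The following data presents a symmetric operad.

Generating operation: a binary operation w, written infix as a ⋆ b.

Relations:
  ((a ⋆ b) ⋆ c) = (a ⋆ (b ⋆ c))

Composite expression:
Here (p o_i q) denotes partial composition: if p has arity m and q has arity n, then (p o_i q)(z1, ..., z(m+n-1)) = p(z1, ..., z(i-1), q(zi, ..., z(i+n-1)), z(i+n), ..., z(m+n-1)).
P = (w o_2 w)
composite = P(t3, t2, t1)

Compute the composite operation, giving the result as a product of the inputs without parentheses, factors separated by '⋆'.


t3 ⋆ t2 ⋆ t1

The w-tree's shape is irrelevant; the t-reading-order decides.
(t2 ⋆ t1) linearizes to t2 ⋆ t1
(t3 ⋆ (t2 ⋆ t1)) linearizes to t3 ⋆ t2 ⋆ t1


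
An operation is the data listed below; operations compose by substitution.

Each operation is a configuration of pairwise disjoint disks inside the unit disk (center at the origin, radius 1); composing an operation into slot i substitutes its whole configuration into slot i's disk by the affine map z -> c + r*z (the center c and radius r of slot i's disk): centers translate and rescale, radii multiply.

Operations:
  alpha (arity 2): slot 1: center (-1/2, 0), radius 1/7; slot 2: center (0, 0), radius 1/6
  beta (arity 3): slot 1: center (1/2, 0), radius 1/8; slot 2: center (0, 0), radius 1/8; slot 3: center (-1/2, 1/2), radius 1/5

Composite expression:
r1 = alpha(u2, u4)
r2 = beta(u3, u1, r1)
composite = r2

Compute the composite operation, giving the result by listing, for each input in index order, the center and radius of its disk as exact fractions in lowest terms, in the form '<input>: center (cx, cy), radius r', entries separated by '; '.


Each u-disk chains the slot maps above it in beta; radii multiply.
u3 passes through 1 substitution, ending at center (1/2, 0), radius 1/8
u1 passes through 1 substitution, ending at center (0, 0), radius 1/8
u2 passes through 2 substitutions, ending at center (-3/5, 1/2), radius 1/35
u4 passes through 2 substitutions, ending at center (-1/2, 1/2), radius 1/30

u1: center (0, 0), radius 1/8; u2: center (-3/5, 1/2), radius 1/35; u3: center (1/2, 0), radius 1/8; u4: center (-1/2, 1/2), radius 1/30


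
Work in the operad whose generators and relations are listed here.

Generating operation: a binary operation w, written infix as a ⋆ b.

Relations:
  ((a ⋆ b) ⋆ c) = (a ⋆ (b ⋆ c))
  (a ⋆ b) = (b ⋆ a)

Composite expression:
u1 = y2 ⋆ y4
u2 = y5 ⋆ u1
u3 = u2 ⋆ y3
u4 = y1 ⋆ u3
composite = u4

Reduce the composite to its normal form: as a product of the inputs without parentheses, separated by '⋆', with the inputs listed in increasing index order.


y1 ⋆ y2 ⋆ y3 ⋆ y4 ⋆ y5

Reordering under w is free, so list the y-inputs canonically.
(y2 ⋆ y4) reduces to y2 ⋆ y4
(y5 ⋆ (y2 ⋆ y4)) reduces to y5 ⋆ y2 ⋆ y4
((y5 ⋆ (y2 ⋆ y4)) ⋆ y3) reduces to y5 ⋆ y2 ⋆ y4 ⋆ y3
(y1 ⋆ ((y5 ⋆ (y2 ⋆ y4)) ⋆ y3)) reduces to y1 ⋆ y5 ⋆ y2 ⋆ y4 ⋆ y3
reordering the factors by index: y1 ⋆ y2 ⋆ y3 ⋆ y4 ⋆ y5


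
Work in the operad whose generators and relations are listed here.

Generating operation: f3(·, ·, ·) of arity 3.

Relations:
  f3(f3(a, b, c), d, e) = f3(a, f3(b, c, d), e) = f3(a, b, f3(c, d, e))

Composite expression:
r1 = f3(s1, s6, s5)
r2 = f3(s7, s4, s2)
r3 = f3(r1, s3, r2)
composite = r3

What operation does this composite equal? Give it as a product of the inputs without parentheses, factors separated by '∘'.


s1 ∘ s6 ∘ s5 ∘ s3 ∘ s7 ∘ s4 ∘ s2

Key point: f3 is associative — brackets drop, the s-order remains.
f3(s1, s6, s5) collapses to s1 ∘ s6 ∘ s5
f3(s7, s4, s2) collapses to s7 ∘ s4 ∘ s2
f3(f3(s1, s6, s5), s3, f3(s7, s4, s2)) collapses to s1 ∘ s6 ∘ s5 ∘ s3 ∘ s7 ∘ s4 ∘ s2


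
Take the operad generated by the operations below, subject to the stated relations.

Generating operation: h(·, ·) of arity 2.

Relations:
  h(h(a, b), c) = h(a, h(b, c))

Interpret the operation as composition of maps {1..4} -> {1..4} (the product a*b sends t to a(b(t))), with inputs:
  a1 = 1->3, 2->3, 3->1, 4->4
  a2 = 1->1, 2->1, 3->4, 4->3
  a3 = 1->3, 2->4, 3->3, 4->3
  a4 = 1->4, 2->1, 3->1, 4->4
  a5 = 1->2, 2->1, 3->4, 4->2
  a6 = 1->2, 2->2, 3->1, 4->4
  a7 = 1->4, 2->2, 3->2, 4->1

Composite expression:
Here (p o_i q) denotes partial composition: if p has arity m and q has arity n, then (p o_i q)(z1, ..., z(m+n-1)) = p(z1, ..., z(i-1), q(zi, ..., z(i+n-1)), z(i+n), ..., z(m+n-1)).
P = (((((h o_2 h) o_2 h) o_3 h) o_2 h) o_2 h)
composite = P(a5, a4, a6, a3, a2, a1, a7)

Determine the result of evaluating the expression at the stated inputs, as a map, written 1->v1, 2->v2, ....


1->2, 2->2, 3->2, 4->2

h(a4, a6) = 1->1, 2->1, 3->4, 4->4
h(h(a4, a6), a3) = 1->4, 2->4, 3->4, 4->4
h(a2, a1) = 1->4, 2->4, 3->1, 4->3
h(h(h(a4, a6), a3), h(a2, a1)) = 1->4, 2->4, 3->4, 4->4
h(h(h(h(a4, a6), a3), h(a2, a1)), a7) = 1->4, 2->4, 3->4, 4->4
h(a5, h(h(h(h(a4, a6), a3), h(a2, a1)), a7)) = 1->2, 2->2, 3->2, 4->2


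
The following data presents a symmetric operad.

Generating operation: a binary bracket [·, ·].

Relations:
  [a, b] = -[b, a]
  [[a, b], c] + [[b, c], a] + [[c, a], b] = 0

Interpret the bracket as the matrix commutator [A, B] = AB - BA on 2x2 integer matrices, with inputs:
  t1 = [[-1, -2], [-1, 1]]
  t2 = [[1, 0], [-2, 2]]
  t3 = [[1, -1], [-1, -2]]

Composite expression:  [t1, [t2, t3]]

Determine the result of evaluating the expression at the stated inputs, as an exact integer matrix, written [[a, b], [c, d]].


[[15, -10], [-10, -15]]

[t2, t3] = [[-2, 1], [-7, 2]]
[t1, [t2, t3]] = [[15, -10], [-10, -15]]


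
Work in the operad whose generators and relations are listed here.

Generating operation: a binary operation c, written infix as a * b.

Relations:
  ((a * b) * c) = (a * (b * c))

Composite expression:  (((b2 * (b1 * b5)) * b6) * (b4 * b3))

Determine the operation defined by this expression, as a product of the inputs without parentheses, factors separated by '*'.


b2 * b1 * b5 * b6 * b4 * b3

Under associativity of c, the answer is the b's in reading order.
(b1 * b5) collapses to b1 * b5
(b2 * (b1 * b5)) collapses to b2 * b1 * b5
((b2 * (b1 * b5)) * b6) collapses to b2 * b1 * b5 * b6
(b4 * b3) collapses to b4 * b3
(((b2 * (b1 * b5)) * b6) * (b4 * b3)) collapses to b2 * b1 * b5 * b6 * b4 * b3


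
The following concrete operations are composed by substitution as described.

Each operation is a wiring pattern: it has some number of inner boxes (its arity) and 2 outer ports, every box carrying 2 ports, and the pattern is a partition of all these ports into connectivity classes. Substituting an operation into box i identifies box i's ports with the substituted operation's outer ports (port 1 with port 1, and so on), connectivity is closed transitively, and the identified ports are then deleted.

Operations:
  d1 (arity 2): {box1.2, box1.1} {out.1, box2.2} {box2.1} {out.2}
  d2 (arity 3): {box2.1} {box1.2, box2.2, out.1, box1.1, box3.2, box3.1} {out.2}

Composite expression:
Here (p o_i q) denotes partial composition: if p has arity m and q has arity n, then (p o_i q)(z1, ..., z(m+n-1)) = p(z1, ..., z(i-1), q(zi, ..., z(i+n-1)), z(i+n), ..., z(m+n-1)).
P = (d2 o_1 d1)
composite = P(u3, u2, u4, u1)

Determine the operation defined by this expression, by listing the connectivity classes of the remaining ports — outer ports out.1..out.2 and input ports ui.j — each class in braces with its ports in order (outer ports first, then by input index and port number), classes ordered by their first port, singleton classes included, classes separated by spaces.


{out.1, u1.1, u1.2, u2.2, u4.2} {out.2} {u2.1} {u3.1, u3.2} {u4.1}

Reachability decides: close wires over d2-identified ports.
the subtree at d1 composes to {out.1, u2.2} {out.2} {u2.1} {u3.1, u3.2} on (u3, u2); out.j = own outer ports
the subtree at d2 composes to {out.1, u1.1, u1.2, u2.2, u4.2} {out.2} {u2.1} {u3.1, u3.2} {u4.1} on (u3, u2, u4, u1); out.j = own outer ports


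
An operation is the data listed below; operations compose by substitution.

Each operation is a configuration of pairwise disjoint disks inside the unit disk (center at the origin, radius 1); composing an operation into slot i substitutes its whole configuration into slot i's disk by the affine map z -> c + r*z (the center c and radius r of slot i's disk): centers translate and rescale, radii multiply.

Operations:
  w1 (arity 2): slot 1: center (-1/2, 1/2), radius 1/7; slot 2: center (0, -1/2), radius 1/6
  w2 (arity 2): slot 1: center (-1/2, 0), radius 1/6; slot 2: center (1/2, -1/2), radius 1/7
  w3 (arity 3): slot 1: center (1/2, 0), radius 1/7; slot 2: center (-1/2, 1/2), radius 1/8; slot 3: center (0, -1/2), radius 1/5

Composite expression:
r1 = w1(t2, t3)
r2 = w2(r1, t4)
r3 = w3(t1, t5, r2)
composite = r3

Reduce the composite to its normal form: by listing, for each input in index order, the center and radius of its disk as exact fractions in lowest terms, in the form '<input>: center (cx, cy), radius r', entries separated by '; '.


Only the slot chain above each t matters under w3; compose those maps.
t1: after 1 affine step, its disk has center (1/2, 0), radius 1/7
t5: after 1 affine step, its disk has center (-1/2, 1/2), radius 1/8
t2: after 3 affine steps, its disk has center (-7/60, -29/60), radius 1/210
t3: after 3 affine steps, its disk has center (-1/10, -31/60), radius 1/180
t4: after 2 affine steps, its disk has center (1/10, -3/5), radius 1/35

t1: center (1/2, 0), radius 1/7; t2: center (-7/60, -29/60), radius 1/210; t3: center (-1/10, -31/60), radius 1/180; t4: center (1/10, -3/5), radius 1/35; t5: center (-1/2, 1/2), radius 1/8


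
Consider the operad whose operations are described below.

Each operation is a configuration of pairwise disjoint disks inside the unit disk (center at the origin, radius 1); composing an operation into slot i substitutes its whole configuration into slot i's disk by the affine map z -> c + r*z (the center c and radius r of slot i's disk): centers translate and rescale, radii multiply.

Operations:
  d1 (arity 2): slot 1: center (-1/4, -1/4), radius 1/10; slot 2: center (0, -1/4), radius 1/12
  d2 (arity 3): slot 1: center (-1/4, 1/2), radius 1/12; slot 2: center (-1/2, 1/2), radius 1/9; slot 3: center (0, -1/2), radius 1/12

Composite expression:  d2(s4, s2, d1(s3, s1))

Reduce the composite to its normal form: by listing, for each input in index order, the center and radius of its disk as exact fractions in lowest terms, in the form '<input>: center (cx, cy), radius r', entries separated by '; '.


s1: center (0, -25/48), radius 1/144; s2: center (-1/2, 1/2), radius 1/9; s3: center (-1/48, -25/48), radius 1/120; s4: center (-1/4, 1/2), radius 1/12

Below d2, radii multiply path by path; the s-disk centers shift.
input s4: composing its 1 substitution step yields center (-1/4, 1/2), radius 1/12
input s2: composing its 1 substitution step yields center (-1/2, 1/2), radius 1/9
input s3: composing its 2 substitution steps yields center (-1/48, -25/48), radius 1/120
input s1: composing its 2 substitution steps yields center (0, -25/48), radius 1/144


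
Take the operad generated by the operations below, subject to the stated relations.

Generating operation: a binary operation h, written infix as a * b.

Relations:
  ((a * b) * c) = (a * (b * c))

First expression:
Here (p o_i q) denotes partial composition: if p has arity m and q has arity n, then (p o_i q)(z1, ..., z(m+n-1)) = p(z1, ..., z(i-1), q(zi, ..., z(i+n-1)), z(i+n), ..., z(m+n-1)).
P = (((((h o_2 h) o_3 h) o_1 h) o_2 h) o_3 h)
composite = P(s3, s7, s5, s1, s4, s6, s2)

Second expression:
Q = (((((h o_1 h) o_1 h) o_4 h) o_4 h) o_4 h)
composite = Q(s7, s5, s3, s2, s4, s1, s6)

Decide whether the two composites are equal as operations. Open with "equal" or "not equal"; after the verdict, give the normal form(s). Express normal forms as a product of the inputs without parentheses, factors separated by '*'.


not equal — first s3 * s7 * s5 * s1 * s4 * s6 * s2, second s7 * s5 * s3 * s2 * s4 * s1 * s6

The first expression, normalized: s3 * s7 * s5 * s1 * s4 * s6 * s2
The second expression, normalized: s7 * s5 * s3 * s2 * s4 * s1 * s6
Distinct normal forms: not equal.


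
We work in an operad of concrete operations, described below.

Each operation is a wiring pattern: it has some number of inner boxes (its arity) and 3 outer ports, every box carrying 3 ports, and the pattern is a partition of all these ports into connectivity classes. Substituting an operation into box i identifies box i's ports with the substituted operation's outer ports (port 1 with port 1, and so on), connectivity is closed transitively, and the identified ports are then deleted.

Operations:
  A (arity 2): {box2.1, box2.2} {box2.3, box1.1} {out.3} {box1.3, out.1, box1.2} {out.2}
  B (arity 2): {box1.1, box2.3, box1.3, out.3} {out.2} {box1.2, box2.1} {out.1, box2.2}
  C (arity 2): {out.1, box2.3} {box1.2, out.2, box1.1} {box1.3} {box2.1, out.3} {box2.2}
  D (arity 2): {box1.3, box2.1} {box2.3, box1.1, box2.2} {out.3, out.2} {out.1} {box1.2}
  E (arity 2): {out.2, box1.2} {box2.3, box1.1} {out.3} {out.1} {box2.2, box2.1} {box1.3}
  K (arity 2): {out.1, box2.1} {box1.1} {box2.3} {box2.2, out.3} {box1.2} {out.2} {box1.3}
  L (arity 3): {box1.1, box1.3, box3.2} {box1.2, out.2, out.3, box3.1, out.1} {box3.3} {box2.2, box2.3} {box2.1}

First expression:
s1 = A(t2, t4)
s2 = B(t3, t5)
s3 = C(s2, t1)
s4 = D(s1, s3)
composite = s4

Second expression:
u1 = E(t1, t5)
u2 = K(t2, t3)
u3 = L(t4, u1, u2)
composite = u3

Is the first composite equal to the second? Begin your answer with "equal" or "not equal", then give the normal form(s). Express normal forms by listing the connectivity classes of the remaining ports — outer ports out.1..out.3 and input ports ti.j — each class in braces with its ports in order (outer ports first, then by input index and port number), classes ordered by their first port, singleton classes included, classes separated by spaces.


not equal; first: {out.1} {out.2, out.3} {t1.1, t2.2, t2.3, t5.2} {t1.2} {t1.3} {t2.1, t4.3} {t3.1, t3.3, t5.3} {t3.2, t5.1} {t4.1, t4.2}; second: {out.1, out.2, out.3, t3.1, t4.2} {t1.1, t5.3} {t1.2} {t1.3} {t2.1} {t2.2} {t2.3} {t3.2} {t3.3} {t4.1, t4.3} {t5.1, t5.2}

In normal form, the first expression is {out.1} {out.2, out.3} {t1.1, t2.2, t2.3, t5.2} {t1.2} {t1.3} {t2.1, t4.3} {t3.1, t3.3, t5.3} {t3.2, t5.1} {t4.1, t4.2}
In normal form, the second expression is {out.1, out.2, out.3, t3.1, t4.2} {t1.1, t5.3} {t1.2} {t1.3} {t2.1} {t2.2} {t2.3} {t3.2} {t3.3} {t4.1, t4.3} {t5.1, t5.2}
They disagree, so not equal.


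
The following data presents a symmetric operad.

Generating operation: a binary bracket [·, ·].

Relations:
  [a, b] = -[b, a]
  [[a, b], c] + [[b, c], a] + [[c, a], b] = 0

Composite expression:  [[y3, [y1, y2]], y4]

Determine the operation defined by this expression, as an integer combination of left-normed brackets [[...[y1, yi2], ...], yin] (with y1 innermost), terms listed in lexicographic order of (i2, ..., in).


-[[[y1, y2], y3], y4]

Expand each bracket as ab - ba; the y1-initial words give the coefficients.
Composite bracket: [[y3, [y1, y2]], y4]
Full expansion: 8 signed words from ab - ba (2^3 = 8).
Coefficients come from the y1-initial words:
  from y1y2y3y4, sign -1: term -[[[y1, y2], y3], y4]


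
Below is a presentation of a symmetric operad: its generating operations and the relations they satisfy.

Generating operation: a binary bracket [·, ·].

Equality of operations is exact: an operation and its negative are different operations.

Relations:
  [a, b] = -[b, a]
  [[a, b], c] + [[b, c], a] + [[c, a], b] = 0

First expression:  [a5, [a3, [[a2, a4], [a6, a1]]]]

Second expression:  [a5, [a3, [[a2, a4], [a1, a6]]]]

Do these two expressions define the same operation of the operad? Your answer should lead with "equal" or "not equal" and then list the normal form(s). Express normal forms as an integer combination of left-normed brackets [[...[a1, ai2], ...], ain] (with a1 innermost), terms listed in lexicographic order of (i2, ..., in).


The first expression reduces to [[[[[a1, a6], a2], a4], a3], a5] - [[[[[a1, a6], a4], a2], a3], a5]
The second expression reduces to -[[[[[a1, a6], a2], a4], a3], a5] + [[[[[a1, a6], a4], a2], a3], a5]
The normal forms differ: not equal.

not equal: they reduce to [[[[[a1, a6], a2], a4], a3], a5] - [[[[[a1, a6], a4], a2], a3], a5] and -[[[[[a1, a6], a2], a4], a3], a5] + [[[[[a1, a6], a4], a2], a3], a5]


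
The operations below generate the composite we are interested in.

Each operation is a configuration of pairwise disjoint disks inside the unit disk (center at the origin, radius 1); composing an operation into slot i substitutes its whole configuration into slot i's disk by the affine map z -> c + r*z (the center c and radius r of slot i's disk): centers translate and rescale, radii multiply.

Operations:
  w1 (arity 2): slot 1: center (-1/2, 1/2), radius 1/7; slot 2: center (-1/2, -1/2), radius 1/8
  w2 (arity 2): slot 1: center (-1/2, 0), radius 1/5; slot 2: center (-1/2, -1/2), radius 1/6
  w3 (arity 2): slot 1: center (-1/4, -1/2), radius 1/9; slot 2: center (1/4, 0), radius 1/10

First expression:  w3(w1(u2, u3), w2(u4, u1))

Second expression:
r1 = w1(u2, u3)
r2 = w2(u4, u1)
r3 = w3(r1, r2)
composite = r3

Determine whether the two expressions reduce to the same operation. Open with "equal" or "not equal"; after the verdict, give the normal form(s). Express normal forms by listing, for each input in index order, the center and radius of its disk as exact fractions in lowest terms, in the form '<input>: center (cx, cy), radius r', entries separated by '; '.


Normal form of the first expression: u1: center (1/5, -1/20), radius 1/60; u2: center (-11/36, -4/9), radius 1/63; u3: center (-11/36, -5/9), radius 1/72; u4: center (1/5, 0), radius 1/50
Normal form of the second expression: u1: center (1/5, -1/20), radius 1/60; u2: center (-11/36, -4/9), radius 1/63; u3: center (-11/36, -5/9), radius 1/72; u4: center (1/5, 0), radius 1/50
The forms coincide; equal.

equal; the common form is u1: center (1/5, -1/20), radius 1/60; u2: center (-11/36, -4/9), radius 1/63; u3: center (-11/36, -5/9), radius 1/72; u4: center (1/5, 0), radius 1/50


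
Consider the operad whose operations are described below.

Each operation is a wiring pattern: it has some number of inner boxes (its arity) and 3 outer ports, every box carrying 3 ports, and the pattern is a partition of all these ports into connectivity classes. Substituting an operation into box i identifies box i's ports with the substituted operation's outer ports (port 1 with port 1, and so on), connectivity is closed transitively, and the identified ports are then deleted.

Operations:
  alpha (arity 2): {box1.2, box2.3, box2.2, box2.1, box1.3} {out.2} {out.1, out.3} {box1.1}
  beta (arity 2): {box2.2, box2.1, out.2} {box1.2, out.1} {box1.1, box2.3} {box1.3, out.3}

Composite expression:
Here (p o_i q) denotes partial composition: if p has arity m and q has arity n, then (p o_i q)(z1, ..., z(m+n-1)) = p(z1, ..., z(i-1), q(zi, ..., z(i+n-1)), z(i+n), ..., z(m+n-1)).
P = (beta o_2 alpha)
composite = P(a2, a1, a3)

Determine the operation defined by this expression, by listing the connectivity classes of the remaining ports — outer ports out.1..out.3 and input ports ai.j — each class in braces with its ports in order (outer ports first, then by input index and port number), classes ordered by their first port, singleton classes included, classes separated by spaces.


{out.1, a2.2} {out.2, a2.1} {out.3, a2.3} {a1.1} {a1.2, a1.3, a3.1, a3.2, a3.3}

Connectivity passes through glued beta-boundaries; trace each wire chain.
stage alpha: inputs (a1, a3), connectivity {out.1, out.3} {out.2} {a1.1} {a1.2, a1.3, a3.1, a3.2, a3.3}, out.j its boundary
stage beta: inputs (a2, a1, a3), connectivity {out.1, a2.2} {out.2, a2.1} {out.3, a2.3} {a1.1} {a1.2, a1.3, a3.1, a3.2, a3.3}, out.j its boundary


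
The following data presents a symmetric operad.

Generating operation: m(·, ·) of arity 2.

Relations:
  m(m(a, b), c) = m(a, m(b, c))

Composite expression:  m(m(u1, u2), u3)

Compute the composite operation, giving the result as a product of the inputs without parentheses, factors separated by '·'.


u1 · u2 · u3

All parenthesizations of m agree; list the u-inputs left to right.
m(u1, u2) flattens to u1 · u2
m(m(u1, u2), u3) flattens to u1 · u2 · u3


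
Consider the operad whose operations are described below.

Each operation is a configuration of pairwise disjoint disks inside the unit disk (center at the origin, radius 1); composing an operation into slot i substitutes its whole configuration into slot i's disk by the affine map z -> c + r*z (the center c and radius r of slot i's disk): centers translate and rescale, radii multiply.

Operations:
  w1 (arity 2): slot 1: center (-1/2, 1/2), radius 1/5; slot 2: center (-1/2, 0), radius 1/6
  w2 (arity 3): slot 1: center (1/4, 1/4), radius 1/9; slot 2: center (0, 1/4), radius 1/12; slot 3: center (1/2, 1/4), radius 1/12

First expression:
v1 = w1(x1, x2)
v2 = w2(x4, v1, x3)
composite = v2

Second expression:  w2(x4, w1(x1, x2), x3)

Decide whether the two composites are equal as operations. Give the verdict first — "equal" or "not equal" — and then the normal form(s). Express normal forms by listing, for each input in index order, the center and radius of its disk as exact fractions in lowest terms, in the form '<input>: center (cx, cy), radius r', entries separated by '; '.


equal; the common form is x1: center (-1/24, 7/24), radius 1/60; x2: center (-1/24, 1/4), radius 1/72; x3: center (1/2, 1/4), radius 1/12; x4: center (1/4, 1/4), radius 1/9

Normal form of the first expression: x1: center (-1/24, 7/24), radius 1/60; x2: center (-1/24, 1/4), radius 1/72; x3: center (1/2, 1/4), radius 1/12; x4: center (1/4, 1/4), radius 1/9
Normal form of the second expression: x1: center (-1/24, 7/24), radius 1/60; x2: center (-1/24, 1/4), radius 1/72; x3: center (1/2, 1/4), radius 1/12; x4: center (1/4, 1/4), radius 1/9
The forms coincide; equal.


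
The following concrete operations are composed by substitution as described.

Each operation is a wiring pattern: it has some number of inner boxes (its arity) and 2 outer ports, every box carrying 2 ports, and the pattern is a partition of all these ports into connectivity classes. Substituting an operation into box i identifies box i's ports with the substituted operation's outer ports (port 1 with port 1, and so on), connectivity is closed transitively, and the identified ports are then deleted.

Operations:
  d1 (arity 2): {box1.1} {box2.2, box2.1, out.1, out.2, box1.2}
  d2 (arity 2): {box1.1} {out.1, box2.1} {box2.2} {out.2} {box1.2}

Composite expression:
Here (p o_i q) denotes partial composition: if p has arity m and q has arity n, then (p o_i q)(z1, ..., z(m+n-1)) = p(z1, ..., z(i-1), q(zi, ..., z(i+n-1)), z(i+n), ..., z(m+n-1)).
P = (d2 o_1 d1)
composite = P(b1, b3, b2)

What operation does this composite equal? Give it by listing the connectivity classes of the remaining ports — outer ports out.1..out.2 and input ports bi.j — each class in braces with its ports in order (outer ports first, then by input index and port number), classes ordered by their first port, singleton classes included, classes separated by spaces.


After gluing at d2, chains via deleted ports link the b-ports.
stage d1: inputs (b1, b3), connectivity {out.1, out.2, b1.2, b3.1, b3.2} {b1.1}, out.j its boundary
stage d2: inputs (b1, b3, b2), connectivity {out.1, b2.1} {out.2} {b1.1} {b1.2, b3.1, b3.2} {b2.2}, out.j its boundary

{out.1, b2.1} {out.2} {b1.1} {b1.2, b3.1, b3.2} {b2.2}


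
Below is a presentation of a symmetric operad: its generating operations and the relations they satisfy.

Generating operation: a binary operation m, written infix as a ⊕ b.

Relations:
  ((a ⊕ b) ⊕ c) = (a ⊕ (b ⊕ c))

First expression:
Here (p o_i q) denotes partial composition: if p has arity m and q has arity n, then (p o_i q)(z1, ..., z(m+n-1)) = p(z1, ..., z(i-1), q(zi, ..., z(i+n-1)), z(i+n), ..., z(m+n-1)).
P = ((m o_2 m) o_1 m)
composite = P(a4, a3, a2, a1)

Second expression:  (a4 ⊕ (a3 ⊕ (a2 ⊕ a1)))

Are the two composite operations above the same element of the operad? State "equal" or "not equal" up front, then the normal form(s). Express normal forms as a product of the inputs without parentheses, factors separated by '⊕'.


equal: each reduces to a4 ⊕ a3 ⊕ a2 ⊕ a1

The first composite normalizes to a4 ⊕ a3 ⊕ a2 ⊕ a1
The second composite normalizes to a4 ⊕ a3 ⊕ a2 ⊕ a1
One common form — equal.


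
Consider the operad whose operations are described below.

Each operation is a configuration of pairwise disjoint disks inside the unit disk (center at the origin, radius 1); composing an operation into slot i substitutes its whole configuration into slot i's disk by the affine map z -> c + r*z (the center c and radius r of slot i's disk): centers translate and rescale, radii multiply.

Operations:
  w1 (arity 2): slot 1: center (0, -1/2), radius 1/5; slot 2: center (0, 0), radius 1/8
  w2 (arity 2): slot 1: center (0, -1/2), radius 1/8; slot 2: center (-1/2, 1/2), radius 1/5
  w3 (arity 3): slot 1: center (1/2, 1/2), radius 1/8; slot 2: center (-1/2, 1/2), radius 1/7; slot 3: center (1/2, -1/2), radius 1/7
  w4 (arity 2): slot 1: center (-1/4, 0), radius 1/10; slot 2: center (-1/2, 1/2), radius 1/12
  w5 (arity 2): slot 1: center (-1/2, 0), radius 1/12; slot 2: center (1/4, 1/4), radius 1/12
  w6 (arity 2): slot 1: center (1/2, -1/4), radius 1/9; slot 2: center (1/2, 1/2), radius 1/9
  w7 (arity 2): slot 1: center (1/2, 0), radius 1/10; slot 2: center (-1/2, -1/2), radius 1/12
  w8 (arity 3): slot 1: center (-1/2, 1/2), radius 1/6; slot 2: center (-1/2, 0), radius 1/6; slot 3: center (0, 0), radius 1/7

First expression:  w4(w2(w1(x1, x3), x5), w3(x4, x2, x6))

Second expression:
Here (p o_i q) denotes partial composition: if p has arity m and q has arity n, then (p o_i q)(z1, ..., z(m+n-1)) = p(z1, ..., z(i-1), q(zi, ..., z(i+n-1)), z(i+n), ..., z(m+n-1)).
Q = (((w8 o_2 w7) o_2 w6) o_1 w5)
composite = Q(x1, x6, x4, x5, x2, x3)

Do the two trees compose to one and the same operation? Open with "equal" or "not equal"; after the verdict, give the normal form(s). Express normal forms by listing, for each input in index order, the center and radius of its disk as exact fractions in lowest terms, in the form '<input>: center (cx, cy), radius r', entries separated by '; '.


not equal; the first gives x1: center (-1/4, -9/160), radius 1/400; x2: center (-13/24, 13/24), radius 1/84; x3: center (-1/4, -1/20), radius 1/640; x4: center (-11/24, 13/24), radius 1/96; x5: center (-3/10, 1/20), radius 1/50; x6: center (-11/24, 11/24), radius 1/84 and the second x1: center (-7/12, 1/2), radius 1/72; x2: center (-7/12, -1/12), radius 1/72; x3: center (0, 0), radius 1/7; x4: center (-49/120, -1/240), radius 1/540; x5: center (-49/120, 1/120), radius 1/540; x6: center (-11/24, 13/24), radius 1/72

The first composite normalizes to x1: center (-1/4, -9/160), radius 1/400; x2: center (-13/24, 13/24), radius 1/84; x3: center (-1/4, -1/20), radius 1/640; x4: center (-11/24, 13/24), radius 1/96; x5: center (-3/10, 1/20), radius 1/50; x6: center (-11/24, 11/24), radius 1/84
The second composite normalizes to x1: center (-7/12, 1/2), radius 1/72; x2: center (-7/12, -1/12), radius 1/72; x3: center (0, 0), radius 1/7; x4: center (-49/120, -1/240), radius 1/540; x5: center (-49/120, 1/120), radius 1/540; x6: center (-11/24, 13/24), radius 1/72
They disagree, so not equal.


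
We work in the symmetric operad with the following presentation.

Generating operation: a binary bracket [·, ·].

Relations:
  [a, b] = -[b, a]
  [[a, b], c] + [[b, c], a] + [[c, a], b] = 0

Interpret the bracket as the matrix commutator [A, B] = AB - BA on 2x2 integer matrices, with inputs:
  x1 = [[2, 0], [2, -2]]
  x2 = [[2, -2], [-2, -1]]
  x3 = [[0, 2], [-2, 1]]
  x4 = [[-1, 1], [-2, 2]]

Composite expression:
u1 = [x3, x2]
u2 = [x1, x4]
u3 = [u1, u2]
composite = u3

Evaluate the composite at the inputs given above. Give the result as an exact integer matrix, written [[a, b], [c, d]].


[[24, -80], [64, -24]]

[x3, x2] = [[-8, -4], [-8, 8]]
[x1, x4] = [[-2, 4], [2, 2]]
[[x3, x2], [x1, x4]] = [[24, -80], [64, -24]]
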